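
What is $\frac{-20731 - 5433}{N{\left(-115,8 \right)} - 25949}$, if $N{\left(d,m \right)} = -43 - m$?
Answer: $\frac{6541}{6500} \approx 1.0063$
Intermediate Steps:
$\frac{-20731 - 5433}{N{\left(-115,8 \right)} - 25949} = \frac{-20731 - 5433}{\left(-43 - 8\right) - 25949} = - \frac{26164}{\left(-43 - 8\right) - 25949} = - \frac{26164}{-51 - 25949} = - \frac{26164}{-26000} = \left(-26164\right) \left(- \frac{1}{26000}\right) = \frac{6541}{6500}$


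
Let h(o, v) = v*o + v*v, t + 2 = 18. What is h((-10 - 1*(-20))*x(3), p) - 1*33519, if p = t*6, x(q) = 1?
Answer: -23343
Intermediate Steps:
t = 16 (t = -2 + 18 = 16)
p = 96 (p = 16*6 = 96)
h(o, v) = v**2 + o*v (h(o, v) = o*v + v**2 = v**2 + o*v)
h((-10 - 1*(-20))*x(3), p) - 1*33519 = 96*((-10 - 1*(-20))*1 + 96) - 1*33519 = 96*((-10 + 20)*1 + 96) - 33519 = 96*(10*1 + 96) - 33519 = 96*(10 + 96) - 33519 = 96*106 - 33519 = 10176 - 33519 = -23343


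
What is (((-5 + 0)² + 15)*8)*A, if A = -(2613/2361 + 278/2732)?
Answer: -207868640/537521 ≈ -386.72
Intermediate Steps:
A = -1299179/1075042 (A = -(2613*(1/2361) + 278*(1/2732)) = -(871/787 + 139/1366) = -1*1299179/1075042 = -1299179/1075042 ≈ -1.2085)
(((-5 + 0)² + 15)*8)*A = (((-5 + 0)² + 15)*8)*(-1299179/1075042) = (((-5)² + 15)*8)*(-1299179/1075042) = ((25 + 15)*8)*(-1299179/1075042) = (40*8)*(-1299179/1075042) = 320*(-1299179/1075042) = -207868640/537521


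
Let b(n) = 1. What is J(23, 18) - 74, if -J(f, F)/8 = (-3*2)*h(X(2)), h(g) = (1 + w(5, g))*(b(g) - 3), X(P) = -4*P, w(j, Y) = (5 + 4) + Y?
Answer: -266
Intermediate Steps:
w(j, Y) = 9 + Y
h(g) = -20 - 2*g (h(g) = (1 + (9 + g))*(1 - 3) = (10 + g)*(-2) = -20 - 2*g)
J(f, F) = -192 (J(f, F) = -8*(-3*2)*(-20 - (-8)*2) = -(-48)*(-20 - 2*(-8)) = -(-48)*(-20 + 16) = -(-48)*(-4) = -8*24 = -192)
J(23, 18) - 74 = -192 - 74 = -266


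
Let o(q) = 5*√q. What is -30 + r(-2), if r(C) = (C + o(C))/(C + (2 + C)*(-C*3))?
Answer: -29 - 5*I*√2/2 ≈ -29.0 - 3.5355*I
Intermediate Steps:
r(C) = (C + 5*√C)/(C - 3*C*(2 + C)) (r(C) = (C + 5*√C)/(C + (2 + C)*(-C*3)) = (C + 5*√C)/(C + (2 + C)*(-3*C)) = (C + 5*√C)/(C - 3*C*(2 + C)))
-30 + r(-2) = -30 + (-1*(-2) - 5*I*√2)/((-2)*(5 + 3*(-2))) = -30 - (2 - 5*I*√2)/(2*(5 - 6)) = -30 - ½*(2 - 5*I*√2)/(-1) = -30 - ½*(-1)*(2 - 5*I*√2) = -30 + (1 - 5*I*√2/2) = -29 - 5*I*√2/2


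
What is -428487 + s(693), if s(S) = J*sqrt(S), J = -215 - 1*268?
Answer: -428487 - 1449*sqrt(77) ≈ -4.4120e+5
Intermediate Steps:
J = -483 (J = -215 - 268 = -483)
s(S) = -483*sqrt(S)
-428487 + s(693) = -428487 - 1449*sqrt(77)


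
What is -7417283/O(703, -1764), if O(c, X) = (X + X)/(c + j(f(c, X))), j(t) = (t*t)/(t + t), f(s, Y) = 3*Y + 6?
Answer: -3597382255/882 ≈ -4.0787e+6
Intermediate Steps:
f(s, Y) = 6 + 3*Y
j(t) = t/2 (j(t) = t**2/((2*t)) = (1/(2*t))*t**2 = t/2)
O(c, X) = 2*X/(3 + c + 3*X/2) (O(c, X) = (X + X)/(c + (6 + 3*X)/2) = (2*X)/(c + (3 + 3*X/2)) = (2*X)/(3 + c + 3*X/2) = 2*X/(3 + c + 3*X/2))
-7417283/O(703, -1764) = -7417283/(4*(-1764)/(6 + 2*703 + 3*(-1764))) = -7417283/(4*(-1764)/(6 + 1406 - 5292)) = -7417283/(4*(-1764)/(-3880)) = -7417283/(4*(-1764)*(-1/3880)) = -7417283/882/485 = -7417283*485/882 = -3597382255/882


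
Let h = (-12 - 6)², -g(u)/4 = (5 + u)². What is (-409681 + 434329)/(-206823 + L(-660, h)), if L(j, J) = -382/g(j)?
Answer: -21149216400/177464474959 ≈ -0.11917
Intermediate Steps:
g(u) = -4*(5 + u)²
h = 324 (h = (-18)² = 324)
L(j, J) = 191/(2*(5 + j)²) (L(j, J) = -382*(-1/(4*(5 + j)²)) = -(-191)/(2*(5 + j)²) = 191/(2*(5 + j)²))
(-409681 + 434329)/(-206823 + L(-660, h)) = (-409681 + 434329)/(-206823 + 191/(2*(5 - 660)²)) = 24648/(-206823 + (191/2)/(-655)²) = 24648/(-206823 + (191/2)*(1/429025)) = 24648/(-206823 + 191/858050) = 24648/(-177464474959/858050) = 24648*(-858050/177464474959) = -21149216400/177464474959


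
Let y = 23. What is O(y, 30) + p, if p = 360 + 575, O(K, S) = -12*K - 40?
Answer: 619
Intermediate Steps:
O(K, S) = -40 - 12*K
p = 935
O(y, 30) + p = (-40 - 12*23) + 935 = (-40 - 276) + 935 = -316 + 935 = 619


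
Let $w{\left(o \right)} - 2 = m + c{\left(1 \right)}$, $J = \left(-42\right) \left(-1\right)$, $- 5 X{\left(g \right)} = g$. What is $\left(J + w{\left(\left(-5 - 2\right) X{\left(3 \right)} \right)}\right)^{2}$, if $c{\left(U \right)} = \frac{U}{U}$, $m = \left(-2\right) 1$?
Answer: $1849$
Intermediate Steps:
$X{\left(g \right)} = - \frac{g}{5}$
$m = -2$
$c{\left(U \right)} = 1$
$J = 42$
$w{\left(o \right)} = 1$ ($w{\left(o \right)} = 2 + \left(-2 + 1\right) = 2 - 1 = 1$)
$\left(J + w{\left(\left(-5 - 2\right) X{\left(3 \right)} \right)}\right)^{2} = \left(42 + 1\right)^{2} = 43^{2} = 1849$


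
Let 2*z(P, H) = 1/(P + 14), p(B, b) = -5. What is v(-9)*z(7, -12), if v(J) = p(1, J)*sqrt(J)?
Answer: -5*I/14 ≈ -0.35714*I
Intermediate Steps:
z(P, H) = 1/(2*(14 + P)) (z(P, H) = 1/(2*(P + 14)) = 1/(2*(14 + P)))
v(J) = -5*sqrt(J)
v(-9)*z(7, -12) = (-15*I)*(1/(2*(14 + 7))) = (-15*I)*((1/2)/21) = (-15*I)*((1/2)*(1/21)) = -15*I*(1/42) = -5*I/14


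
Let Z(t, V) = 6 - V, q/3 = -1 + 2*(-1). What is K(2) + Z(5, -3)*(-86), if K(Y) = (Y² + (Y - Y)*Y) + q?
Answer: -779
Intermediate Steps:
q = -9 (q = 3*(-1 + 2*(-1)) = 3*(-1 - 2) = 3*(-3) = -9)
K(Y) = -9 + Y² (K(Y) = (Y² + (Y - Y)*Y) - 9 = (Y² + 0*Y) - 9 = (Y² + 0) - 9 = Y² - 9 = -9 + Y²)
K(2) + Z(5, -3)*(-86) = (-9 + 2²) + (6 - 1*(-3))*(-86) = (-9 + 4) + (6 + 3)*(-86) = -5 + 9*(-86) = -5 - 774 = -779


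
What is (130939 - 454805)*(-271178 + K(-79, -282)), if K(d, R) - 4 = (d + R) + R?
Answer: 88032284522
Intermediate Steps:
K(d, R) = 4 + d + 2*R (K(d, R) = 4 + ((d + R) + R) = 4 + ((R + d) + R) = 4 + (d + 2*R) = 4 + d + 2*R)
(130939 - 454805)*(-271178 + K(-79, -282)) = (130939 - 454805)*(-271178 + (4 - 79 + 2*(-282))) = -323866*(-271178 + (4 - 79 - 564)) = -323866*(-271178 - 639) = -323866*(-271817) = 88032284522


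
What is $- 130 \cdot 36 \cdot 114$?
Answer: $-533520$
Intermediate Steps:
$- 130 \cdot 36 \cdot 114 = - 4680 \cdot 114 = \left(-1\right) 533520 = -533520$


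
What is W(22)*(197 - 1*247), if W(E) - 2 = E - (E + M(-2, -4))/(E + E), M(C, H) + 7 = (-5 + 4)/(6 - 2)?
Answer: -104125/88 ≈ -1183.2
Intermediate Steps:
M(C, H) = -29/4 (M(C, H) = -7 + (-5 + 4)/(6 - 2) = -7 - 1/4 = -7 - 1*¼ = -7 - ¼ = -29/4)
W(E) = 2 + E - (-29/4 + E)/(2*E) (W(E) = 2 + (E - (E - 29/4)/(E + E)) = 2 + (E - (-29/4 + E)/(2*E)) = 2 + E - (-29/4 + E)/(2*E))
W(22)*(197 - 1*247) = (3/2 + 22 + (29/8)/22)*(197 - 1*247) = (3/2 + 22 + (29/8)*(1/22))*(197 - 247) = (3/2 + 22 + 29/176)*(-50) = (4165/176)*(-50) = -104125/88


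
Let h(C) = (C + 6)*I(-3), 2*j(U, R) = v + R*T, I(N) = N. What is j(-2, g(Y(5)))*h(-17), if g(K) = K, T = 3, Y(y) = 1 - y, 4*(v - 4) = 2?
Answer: -495/4 ≈ -123.75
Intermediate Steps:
v = 9/2 (v = 4 + (1/4)*2 = 4 + 1/2 = 9/2 ≈ 4.5000)
j(U, R) = 9/4 + 3*R/2 (j(U, R) = (9/2 + R*3)/2 = (9/2 + 3*R)/2 = 9/4 + 3*R/2)
h(C) = -18 - 3*C (h(C) = (C + 6)*(-3) = (6 + C)*(-3) = -18 - 3*C)
j(-2, g(Y(5)))*h(-17) = (9/4 + 3*(1 - 1*5)/2)*(-18 - 3*(-17)) = (9/4 + 3*(1 - 5)/2)*(-18 + 51) = (9/4 + (3/2)*(-4))*33 = (9/4 - 6)*33 = -15/4*33 = -495/4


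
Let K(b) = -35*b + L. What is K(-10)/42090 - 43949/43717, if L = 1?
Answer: -611489581/613349510 ≈ -0.99697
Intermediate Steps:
K(b) = 1 - 35*b (K(b) = -35*b + 1 = 1 - 35*b)
K(-10)/42090 - 43949/43717 = (1 - 35*(-10))/42090 - 43949/43717 = (1 + 350)*(1/42090) - 43949*1/43717 = 351*(1/42090) - 43949/43717 = 117/14030 - 43949/43717 = -611489581/613349510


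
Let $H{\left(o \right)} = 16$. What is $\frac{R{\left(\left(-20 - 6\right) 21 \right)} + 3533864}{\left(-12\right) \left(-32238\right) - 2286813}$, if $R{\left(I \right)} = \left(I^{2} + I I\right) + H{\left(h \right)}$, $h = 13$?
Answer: $- \frac{1376704}{633319} \approx -2.1738$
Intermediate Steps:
$R{\left(I \right)} = 16 + 2 I^{2}$ ($R{\left(I \right)} = \left(I^{2} + I I\right) + 16 = \left(I^{2} + I^{2}\right) + 16 = 2 I^{2} + 16 = 16 + 2 I^{2}$)
$\frac{R{\left(\left(-20 - 6\right) 21 \right)} + 3533864}{\left(-12\right) \left(-32238\right) - 2286813} = \frac{\left(16 + 2 \left(\left(-20 - 6\right) 21\right)^{2}\right) + 3533864}{\left(-12\right) \left(-32238\right) - 2286813} = \frac{\left(16 + 2 \left(\left(-26\right) 21\right)^{2}\right) + 3533864}{386856 - 2286813} = \frac{\left(16 + 2 \left(-546\right)^{2}\right) + 3533864}{-1899957} = \left(\left(16 + 2 \cdot 298116\right) + 3533864\right) \left(- \frac{1}{1899957}\right) = \left(\left(16 + 596232\right) + 3533864\right) \left(- \frac{1}{1899957}\right) = \left(596248 + 3533864\right) \left(- \frac{1}{1899957}\right) = 4130112 \left(- \frac{1}{1899957}\right) = - \frac{1376704}{633319}$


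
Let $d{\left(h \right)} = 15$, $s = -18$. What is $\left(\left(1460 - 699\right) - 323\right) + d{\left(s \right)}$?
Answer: $453$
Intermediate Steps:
$\left(\left(1460 - 699\right) - 323\right) + d{\left(s \right)} = \left(\left(1460 - 699\right) - 323\right) + 15 = \left(761 - 323\right) + 15 = 438 + 15 = 453$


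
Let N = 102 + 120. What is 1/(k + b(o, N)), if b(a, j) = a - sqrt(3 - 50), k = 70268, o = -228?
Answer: 70040/4905601647 + I*sqrt(47)/4905601647 ≈ 1.4278e-5 + 1.3975e-9*I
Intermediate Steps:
N = 222
b(a, j) = a - I*sqrt(47) (b(a, j) = a - sqrt(-47) = a - I*sqrt(47))
1/(k + b(o, N)) = 1/(70268 + (-228 - I*sqrt(47))) = 1/(70040 - I*sqrt(47))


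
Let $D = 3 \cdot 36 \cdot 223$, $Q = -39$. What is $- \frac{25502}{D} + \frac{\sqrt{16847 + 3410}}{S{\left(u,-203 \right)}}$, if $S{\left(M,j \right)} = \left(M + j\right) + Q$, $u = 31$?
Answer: $- \frac{12751}{12042} - \frac{\sqrt{20257}}{211} \approx -1.7334$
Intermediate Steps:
$S{\left(M,j \right)} = -39 + M + j$ ($S{\left(M,j \right)} = \left(M + j\right) - 39 = -39 + M + j$)
$D = 24084$ ($D = 108 \cdot 223 = 24084$)
$- \frac{25502}{D} + \frac{\sqrt{16847 + 3410}}{S{\left(u,-203 \right)}} = - \frac{25502}{24084} + \frac{\sqrt{16847 + 3410}}{-39 + 31 - 203} = \left(-25502\right) \frac{1}{24084} + \frac{\sqrt{20257}}{-211} = - \frac{12751}{12042} + \sqrt{20257} \left(- \frac{1}{211}\right) = - \frac{12751}{12042} - \frac{\sqrt{20257}}{211}$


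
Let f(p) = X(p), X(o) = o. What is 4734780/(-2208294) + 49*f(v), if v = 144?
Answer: 2596164614/368049 ≈ 7053.9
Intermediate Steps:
f(p) = p
4734780/(-2208294) + 49*f(v) = 4734780/(-2208294) + 49*144 = 4734780*(-1/2208294) + 7056 = -789130/368049 + 7056 = 2596164614/368049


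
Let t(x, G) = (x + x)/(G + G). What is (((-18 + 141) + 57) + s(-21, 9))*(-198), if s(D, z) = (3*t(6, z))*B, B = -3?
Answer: -34452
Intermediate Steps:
t(x, G) = x/G (t(x, G) = (2*x)/((2*G)) = (2*x)*(1/(2*G)) = x/G)
s(D, z) = -54/z (s(D, z) = (3*(6/z))*(-3) = (18/z)*(-3) = -54/z)
(((-18 + 141) + 57) + s(-21, 9))*(-198) = (((-18 + 141) + 57) - 54/9)*(-198) = ((123 + 57) - 54*⅑)*(-198) = (180 - 6)*(-198) = 174*(-198) = -34452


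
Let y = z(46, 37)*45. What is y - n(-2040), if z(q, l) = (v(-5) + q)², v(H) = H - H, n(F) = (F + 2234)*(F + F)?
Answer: 886740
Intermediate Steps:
n(F) = 2*F*(2234 + F) (n(F) = (2234 + F)*(2*F) = 2*F*(2234 + F))
v(H) = 0
z(q, l) = q² (z(q, l) = (0 + q)² = q²)
y = 95220 (y = 46²*45 = 2116*45 = 95220)
y - n(-2040) = 95220 - 2*(-2040)*(2234 - 2040) = 95220 - 2*(-2040)*194 = 95220 - 1*(-791520) = 95220 + 791520 = 886740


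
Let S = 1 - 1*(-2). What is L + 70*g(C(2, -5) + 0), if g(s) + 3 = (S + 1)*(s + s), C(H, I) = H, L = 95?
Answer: 1005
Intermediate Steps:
S = 3 (S = 1 + 2 = 3)
g(s) = -3 + 8*s (g(s) = -3 + (3 + 1)*(s + s) = -3 + 4*(2*s) = -3 + 8*s)
L + 70*g(C(2, -5) + 0) = 95 + 70*(-3 + 8*(2 + 0)) = 95 + 70*(-3 + 8*2) = 95 + 70*(-3 + 16) = 95 + 70*13 = 95 + 910 = 1005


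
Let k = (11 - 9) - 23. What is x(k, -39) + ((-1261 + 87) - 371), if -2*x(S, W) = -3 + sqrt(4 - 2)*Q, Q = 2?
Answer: -3087/2 - sqrt(2) ≈ -1544.9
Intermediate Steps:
k = -21 (k = 2 - 23 = -21)
x(S, W) = 3/2 - sqrt(2) (x(S, W) = -(-3 + sqrt(4 - 2)*2)/2 = -(-3 + sqrt(2)*2)/2 = -(-3 + 2*sqrt(2))/2 = 3/2 - sqrt(2))
x(k, -39) + ((-1261 + 87) - 371) = (3/2 - sqrt(2)) + ((-1261 + 87) - 371) = (3/2 - sqrt(2)) + (-1174 - 371) = (3/2 - sqrt(2)) - 1545 = -3087/2 - sqrt(2)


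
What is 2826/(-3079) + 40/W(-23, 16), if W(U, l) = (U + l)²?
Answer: -15314/150871 ≈ -0.10150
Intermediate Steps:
2826/(-3079) + 40/W(-23, 16) = 2826/(-3079) + 40/((-23 + 16)²) = 2826*(-1/3079) + 40/((-7)²) = -2826/3079 + 40/49 = -15314/150871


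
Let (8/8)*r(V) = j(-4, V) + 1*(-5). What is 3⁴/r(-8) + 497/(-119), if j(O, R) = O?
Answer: -224/17 ≈ -13.176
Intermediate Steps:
r(V) = -9 (r(V) = -4 + 1*(-5) = -4 - 5 = -9)
3⁴/r(-8) + 497/(-119) = 3⁴/(-9) + 497/(-119) = 81*(-⅑) + 497*(-1/119) = -9 - 71/17 = -224/17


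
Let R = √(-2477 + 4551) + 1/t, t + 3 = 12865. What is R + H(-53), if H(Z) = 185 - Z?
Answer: 3061157/12862 + √2074 ≈ 283.54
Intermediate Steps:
t = 12862 (t = -3 + 12865 = 12862)
R = 1/12862 + √2074 (R = √(-2477 + 4551) + 1/12862 = √2074 + 1/12862 = 1/12862 + √2074 ≈ 45.541)
R + H(-53) = (1/12862 + √2074) + (185 - 1*(-53)) = (1/12862 + √2074) + (185 + 53) = (1/12862 + √2074) + 238 = 3061157/12862 + √2074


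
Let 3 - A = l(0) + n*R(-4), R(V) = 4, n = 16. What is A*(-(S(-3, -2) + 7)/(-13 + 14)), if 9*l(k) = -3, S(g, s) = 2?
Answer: 546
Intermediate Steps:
l(k) = -1/3 (l(k) = (1/9)*(-3) = -1/3)
A = -182/3 (A = 3 - (-1/3 + 16*4) = 3 - (-1/3 + 64) = 3 - 1*191/3 = 3 - 191/3 = -182/3 ≈ -60.667)
A*(-(S(-3, -2) + 7)/(-13 + 14)) = -(-182)*(2 + 7)/(-13 + 14)/3 = -(-182)*9/1/3 = -(-182)*9*1/3 = -(-182)*9/3 = -182/3*(-9) = 546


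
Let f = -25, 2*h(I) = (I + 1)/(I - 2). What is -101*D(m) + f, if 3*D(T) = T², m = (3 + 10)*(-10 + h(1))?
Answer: -2065424/3 ≈ -6.8848e+5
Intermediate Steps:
h(I) = (1 + I)/(2*(-2 + I)) (h(I) = ((I + 1)/(I - 2))/2 = ((1 + I)/(-2 + I))/2 = (1 + I)/(2*(-2 + I)))
m = -143 (m = (3 + 10)*(-10 + (1 + 1)/(2*(-2 + 1))) = 13*(-10 + (½)*2/(-1)) = 13*(-10 + (½)*(-1)*2) = 13*(-10 - 1) = 13*(-11) = -143)
D(T) = T²/3
-101*D(m) + f = -101*(-143)²/3 - 25 = -101*20449/3 - 25 = -2065349/3 - 25 = -2065424/3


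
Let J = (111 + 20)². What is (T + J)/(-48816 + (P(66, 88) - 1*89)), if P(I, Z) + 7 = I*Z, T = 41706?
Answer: -58867/43104 ≈ -1.3657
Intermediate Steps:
P(I, Z) = -7 + I*Z
J = 17161 (J = 131² = 17161)
(T + J)/(-48816 + (P(66, 88) - 1*89)) = (41706 + 17161)/(-48816 + ((-7 + 66*88) - 1*89)) = 58867/(-48816 + ((-7 + 5808) - 89)) = 58867/(-48816 + (5801 - 89)) = 58867/(-48816 + 5712) = 58867/(-43104) = 58867*(-1/43104) = -58867/43104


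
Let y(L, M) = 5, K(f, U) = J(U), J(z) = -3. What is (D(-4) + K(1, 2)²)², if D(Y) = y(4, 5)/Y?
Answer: 961/16 ≈ 60.063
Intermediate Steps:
K(f, U) = -3
D(Y) = 5/Y
(D(-4) + K(1, 2)²)² = (5/(-4) + (-3)²)² = (5*(-¼) + 9)² = (-5/4 + 9)² = (31/4)² = 961/16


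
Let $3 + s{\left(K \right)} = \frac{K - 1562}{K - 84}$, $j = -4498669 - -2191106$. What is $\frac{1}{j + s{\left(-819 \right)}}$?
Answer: $- \frac{903}{2083729717} \approx -4.3336 \cdot 10^{-7}$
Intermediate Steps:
$j = -2307563$ ($j = -4498669 + 2191106 = -2307563$)
$s{\left(K \right)} = -3 + \frac{-1562 + K}{-84 + K}$ ($s{\left(K \right)} = -3 + \frac{K - 1562}{K - 84} = -3 + \frac{-1562 + K}{-84 + K}$)
$\frac{1}{j + s{\left(-819 \right)}} = \frac{1}{-2307563 + \frac{2 \left(-655 - -819\right)}{-84 - 819}} = \frac{1}{-2307563 + \frac{2 \left(-655 + 819\right)}{-903}} = \frac{1}{-2307563 + 2 \left(- \frac{1}{903}\right) 164} = \frac{1}{-2307563 - \frac{328}{903}} = \frac{1}{- \frac{2083729717}{903}} = - \frac{903}{2083729717}$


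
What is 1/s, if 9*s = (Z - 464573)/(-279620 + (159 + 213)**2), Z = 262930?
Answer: 1271124/201643 ≈ 6.3038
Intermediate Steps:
s = 201643/1271124 (s = ((262930 - 464573)/(-279620 + (159 + 213)**2))/9 = (-201643/(-279620 + 372**2))/9 = (-201643/(-279620 + 138384))/9 = (-201643/(-141236))/9 = (-201643*(-1/141236))/9 = (1/9)*(201643/141236) = 201643/1271124 ≈ 0.15863)
1/s = 1/(201643/1271124) = 1271124/201643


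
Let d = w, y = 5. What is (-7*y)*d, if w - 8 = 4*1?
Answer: -420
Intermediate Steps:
w = 12 (w = 8 + 4*1 = 8 + 4 = 12)
d = 12
(-7*y)*d = -7*5*12 = -35*12 = -420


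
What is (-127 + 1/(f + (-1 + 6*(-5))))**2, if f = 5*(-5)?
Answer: 50594769/3136 ≈ 16134.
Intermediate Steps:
f = -25
(-127 + 1/(f + (-1 + 6*(-5))))**2 = (-127 + 1/(-25 + (-1 + 6*(-5))))**2 = (-127 + 1/(-25 + (-1 - 30)))**2 = (-127 + 1/(-25 - 31))**2 = (-127 + 1/(-56))**2 = (-127 - 1/56)**2 = (-7113/56)**2 = 50594769/3136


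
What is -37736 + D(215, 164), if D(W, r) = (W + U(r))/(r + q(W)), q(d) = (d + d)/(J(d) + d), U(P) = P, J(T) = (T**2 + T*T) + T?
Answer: -1336715936/35425 ≈ -37734.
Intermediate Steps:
J(T) = T + 2*T**2 (J(T) = (T**2 + T**2) + T = 2*T**2 + T = T + 2*T**2)
q(d) = 2*d/(d + d*(1 + 2*d)) (q(d) = (d + d)/(d*(1 + 2*d) + d) = (2*d)/(d + d*(1 + 2*d)) = 2*d/(d + d*(1 + 2*d)))
D(W, r) = (W + r)/(r + 1/(1 + W))
-37736 + D(215, 164) = -37736 + (1 + 215)*(215 + 164)/(1 + 164*(1 + 215)) = -37736 + 216*379/(1 + 164*216) = -37736 + 216*379/(1 + 35424) = -37736 + 216*379/35425 = -37736 + (1/35425)*216*379 = -37736 + 81864/35425 = -1336715936/35425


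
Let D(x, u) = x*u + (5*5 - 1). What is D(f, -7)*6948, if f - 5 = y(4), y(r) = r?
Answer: -270972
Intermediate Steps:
f = 9 (f = 5 + 4 = 9)
D(x, u) = 24 + u*x (D(x, u) = u*x + (25 - 1) = u*x + 24 = 24 + u*x)
D(f, -7)*6948 = (24 - 7*9)*6948 = (24 - 63)*6948 = -39*6948 = -270972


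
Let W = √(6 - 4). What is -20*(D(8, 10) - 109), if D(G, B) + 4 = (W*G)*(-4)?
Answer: 2260 + 640*√2 ≈ 3165.1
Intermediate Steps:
W = √2 ≈ 1.4142
D(G, B) = -4 - 4*G*√2 (D(G, B) = -4 + (√2*G)*(-4) = -4 + (G*√2)*(-4) = -4 - 4*G*√2)
-20*(D(8, 10) - 109) = -20*((-4 - 4*8*√2) - 109) = -20*((-4 - 32*√2) - 109) = -20*(-113 - 32*√2) = 2260 + 640*√2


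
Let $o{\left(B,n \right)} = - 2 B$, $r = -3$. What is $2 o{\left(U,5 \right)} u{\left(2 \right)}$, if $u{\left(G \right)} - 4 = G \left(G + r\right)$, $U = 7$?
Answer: $-56$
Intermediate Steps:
$u{\left(G \right)} = 4 + G \left(-3 + G\right)$ ($u{\left(G \right)} = 4 + G \left(G - 3\right) = 4 + G \left(-3 + G\right)$)
$2 o{\left(U,5 \right)} u{\left(2 \right)} = 2 \left(\left(-2\right) 7\right) \left(4 + 2^{2} - 6\right) = 2 \left(-14\right) \left(4 + 4 - 6\right) = \left(-28\right) 2 = -56$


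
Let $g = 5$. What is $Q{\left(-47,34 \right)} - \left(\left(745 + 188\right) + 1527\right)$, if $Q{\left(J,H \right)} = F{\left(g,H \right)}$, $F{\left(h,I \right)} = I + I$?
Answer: $-2392$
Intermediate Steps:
$F{\left(h,I \right)} = 2 I$
$Q{\left(J,H \right)} = 2 H$
$Q{\left(-47,34 \right)} - \left(\left(745 + 188\right) + 1527\right) = 2 \cdot 34 - \left(\left(745 + 188\right) + 1527\right) = 68 - \left(933 + 1527\right) = 68 - 2460 = -2392$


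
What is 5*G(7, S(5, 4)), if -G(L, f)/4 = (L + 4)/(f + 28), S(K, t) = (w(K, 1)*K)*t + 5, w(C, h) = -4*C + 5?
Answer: 220/267 ≈ 0.82397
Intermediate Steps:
w(C, h) = 5 - 4*C
S(K, t) = 5 + K*t*(5 - 4*K) (S(K, t) = ((5 - 4*K)*K)*t + 5 = (K*(5 - 4*K))*t + 5 = K*t*(5 - 4*K) + 5 = 5 + K*t*(5 - 4*K))
G(L, f) = -4*(4 + L)/(28 + f) (G(L, f) = -4*(L + 4)/(f + 28) = -4*(4 + L)/(28 + f))
5*G(7, S(5, 4)) = 5*(4*(-4 - 1*7)/(28 + (5 - 1*5*4*(-5 + 4*5)))) = 5*(4*(-4 - 7)/(28 + (5 - 1*5*4*(-5 + 20)))) = 5*(4*(-11)/(28 + (5 - 1*5*4*15))) = 5*(4*(-11)/(28 + (5 - 300))) = 5*(4*(-11)/(28 - 295)) = 5*(4*(-11)/(-267)) = 5*(4*(-1/267)*(-11)) = 5*(44/267) = 220/267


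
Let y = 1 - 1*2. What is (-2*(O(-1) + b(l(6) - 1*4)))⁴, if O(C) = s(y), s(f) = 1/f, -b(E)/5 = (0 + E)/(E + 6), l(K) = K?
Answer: 6561/16 ≈ 410.06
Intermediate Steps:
y = -1 (y = 1 - 2 = -1)
b(E) = -5*E/(6 + E) (b(E) = -5*(0 + E)/(E + 6) = -5*E/(6 + E))
s(f) = 1/f
O(C) = -1 (O(C) = 1/(-1) = -1)
(-2*(O(-1) + b(l(6) - 1*4)))⁴ = (-2*(-1 - 5*(6 - 1*4)/(6 + (6 - 1*4))))⁴ = (-2*(-1 - 5*(6 - 4)/(6 + (6 - 4))))⁴ = (-2*(-1 - 5*2/(6 + 2)))⁴ = (-2*(-1 - 5*2/8))⁴ = (-2*(-1 - 5*2*⅛))⁴ = (-2*(-1 - 5/4))⁴ = (-2*(-9/4))⁴ = (9/2)⁴ = 6561/16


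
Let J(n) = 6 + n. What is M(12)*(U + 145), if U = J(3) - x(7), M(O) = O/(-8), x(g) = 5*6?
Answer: -186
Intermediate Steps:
x(g) = 30
M(O) = -O/8 (M(O) = O*(-1/8) = -O/8)
U = -21 (U = (6 + 3) - 1*30 = 9 - 30 = -21)
M(12)*(U + 145) = (-1/8*12)*(-21 + 145) = -3/2*124 = -186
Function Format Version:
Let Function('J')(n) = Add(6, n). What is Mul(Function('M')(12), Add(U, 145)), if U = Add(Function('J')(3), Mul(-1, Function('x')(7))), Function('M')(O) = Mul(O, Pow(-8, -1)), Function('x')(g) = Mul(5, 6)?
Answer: -186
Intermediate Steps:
Function('x')(g) = 30
Function('M')(O) = Mul(Rational(-1, 8), O) (Function('M')(O) = Mul(O, Rational(-1, 8)) = Mul(Rational(-1, 8), O))
U = -21 (U = Add(Add(6, 3), Mul(-1, 30)) = Add(9, -30) = -21)
Mul(Function('M')(12), Add(U, 145)) = Mul(Mul(Rational(-1, 8), 12), Add(-21, 145)) = Mul(Rational(-3, 2), 124) = -186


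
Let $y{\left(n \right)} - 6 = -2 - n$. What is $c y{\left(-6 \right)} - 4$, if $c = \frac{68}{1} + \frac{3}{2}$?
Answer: $691$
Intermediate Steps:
$y{\left(n \right)} = 4 - n$ ($y{\left(n \right)} = 6 - \left(2 + n\right) = 4 - n$)
$c = \frac{139}{2}$ ($c = 68 \cdot 1 + 3 \cdot \frac{1}{2} = 68 + \frac{3}{2} = \frac{139}{2} \approx 69.5$)
$c y{\left(-6 \right)} - 4 = \frac{139 \left(4 - -6\right)}{2} - 4 = \frac{139 \left(4 + 6\right)}{2} - 4 = \frac{139}{2} \cdot 10 - 4 = 695 - 4 = 691$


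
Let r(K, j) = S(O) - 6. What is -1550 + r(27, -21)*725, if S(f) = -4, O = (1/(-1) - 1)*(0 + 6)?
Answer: -8800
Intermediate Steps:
O = -12 (O = (-1 - 1)*6 = -2*6 = -12)
r(K, j) = -10 (r(K, j) = -4 - 6 = -10)
-1550 + r(27, -21)*725 = -1550 - 10*725 = -1550 - 7250 = -8800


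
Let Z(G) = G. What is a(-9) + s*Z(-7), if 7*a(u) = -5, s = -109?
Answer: 5336/7 ≈ 762.29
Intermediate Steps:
a(u) = -5/7 (a(u) = (1/7)*(-5) = -5/7)
a(-9) + s*Z(-7) = -5/7 - 109*(-7) = -5/7 + 763 = 5336/7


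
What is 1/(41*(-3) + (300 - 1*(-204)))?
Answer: 1/381 ≈ 0.0026247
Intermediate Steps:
1/(41*(-3) + (300 - 1*(-204))) = 1/(-123 + (300 + 204)) = 1/(-123 + 504) = 1/381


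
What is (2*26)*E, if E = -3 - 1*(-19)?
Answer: 832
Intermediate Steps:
E = 16 (E = -3 + 19 = 16)
(2*26)*E = (2*26)*16 = 52*16 = 832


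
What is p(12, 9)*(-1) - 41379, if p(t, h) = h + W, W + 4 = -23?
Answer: -41361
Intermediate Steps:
W = -27 (W = -4 - 23 = -27)
p(t, h) = -27 + h (p(t, h) = h - 27 = -27 + h)
p(12, 9)*(-1) - 41379 = (-27 + 9)*(-1) - 41379 = -18*(-1) - 41379 = 18 - 41379 = -41361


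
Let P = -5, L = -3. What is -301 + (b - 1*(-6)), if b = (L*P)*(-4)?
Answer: -355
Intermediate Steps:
b = -60 (b = -3*(-5)*(-4) = 15*(-4) = -60)
-301 + (b - 1*(-6)) = -301 + (-60 - 1*(-6)) = -301 + (-60 + 6) = -301 - 54 = -355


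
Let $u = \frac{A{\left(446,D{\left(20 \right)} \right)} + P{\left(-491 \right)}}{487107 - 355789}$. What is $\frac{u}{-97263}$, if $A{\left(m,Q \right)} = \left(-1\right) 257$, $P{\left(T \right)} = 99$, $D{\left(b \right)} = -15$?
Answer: $\frac{79}{6386191317} \approx 1.237 \cdot 10^{-8}$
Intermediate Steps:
$A{\left(m,Q \right)} = -257$
$u = - \frac{79}{65659}$ ($u = \frac{-257 + 99}{487107 - 355789} = - \frac{158}{131318} = \left(-158\right) \frac{1}{131318} = - \frac{79}{65659} \approx -0.0012032$)
$\frac{u}{-97263} = - \frac{79}{65659 \left(-97263\right)} = \left(- \frac{79}{65659}\right) \left(- \frac{1}{97263}\right) = \frac{79}{6386191317}$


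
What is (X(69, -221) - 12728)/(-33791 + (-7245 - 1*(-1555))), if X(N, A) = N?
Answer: 12659/39481 ≈ 0.32064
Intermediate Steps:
(X(69, -221) - 12728)/(-33791 + (-7245 - 1*(-1555))) = (69 - 12728)/(-33791 + (-7245 - 1*(-1555))) = -12659/(-33791 + (-7245 + 1555)) = -12659/(-33791 - 5690) = -12659/(-39481) = -12659*(-1/39481) = 12659/39481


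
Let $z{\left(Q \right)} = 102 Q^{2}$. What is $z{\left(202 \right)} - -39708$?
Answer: $4201716$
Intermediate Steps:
$z{\left(202 \right)} - -39708 = 102 \cdot 202^{2} - -39708 = 102 \cdot 40804 + 39708 = 4162008 + 39708 = 4201716$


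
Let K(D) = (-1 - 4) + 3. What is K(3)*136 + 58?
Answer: -214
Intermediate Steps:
K(D) = -2 (K(D) = -5 + 3 = -2)
K(3)*136 + 58 = -2*136 + 58 = -272 + 58 = -214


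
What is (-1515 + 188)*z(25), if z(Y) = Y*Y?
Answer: -829375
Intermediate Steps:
z(Y) = Y²
(-1515 + 188)*z(25) = (-1515 + 188)*25² = -1327*625 = -829375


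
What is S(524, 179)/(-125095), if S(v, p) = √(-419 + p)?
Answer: -4*I*√15/125095 ≈ -0.00012384*I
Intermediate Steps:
S(524, 179)/(-125095) = √(-419 + 179)/(-125095) = √(-240)*(-1/125095) = (4*I*√15)*(-1/125095) = -4*I*√15/125095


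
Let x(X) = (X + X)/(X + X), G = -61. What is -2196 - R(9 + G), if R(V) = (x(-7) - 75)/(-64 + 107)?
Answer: -94354/43 ≈ -2194.3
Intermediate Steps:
x(X) = 1 (x(X) = (2*X)/((2*X)) = (2*X)*(1/(2*X)) = 1)
R(V) = -74/43 (R(V) = (1 - 75)/(-64 + 107) = -74/43)
-2196 - R(9 + G) = -2196 - 1*(-74/43) = -2196 + 74/43 = -94354/43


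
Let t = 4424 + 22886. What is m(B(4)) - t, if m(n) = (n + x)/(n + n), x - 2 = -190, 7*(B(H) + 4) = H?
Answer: -327385/12 ≈ -27282.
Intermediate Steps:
t = 27310
B(H) = -4 + H/7
x = -188 (x = 2 - 190 = -188)
m(n) = (-188 + n)/(2*n) (m(n) = (n - 188)/(n + n) = (-188 + n)/((2*n)) = (-188 + n)*(1/(2*n)) = (-188 + n)/(2*n))
m(B(4)) - t = (-188 + (-4 + (1/7)*4))/(2*(-4 + (1/7)*4)) - 1*27310 = (-188 + (-4 + 4/7))/(2*(-4 + 4/7)) - 27310 = (-188 - 24/7)/(2*(-24/7)) - 27310 = (1/2)*(-7/24)*(-1340/7) - 27310 = 335/12 - 27310 = -327385/12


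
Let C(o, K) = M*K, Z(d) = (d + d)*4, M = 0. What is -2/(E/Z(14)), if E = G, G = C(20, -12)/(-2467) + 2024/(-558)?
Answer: 15624/253 ≈ 61.755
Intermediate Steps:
Z(d) = 8*d (Z(d) = (2*d)*4 = 8*d)
C(o, K) = 0 (C(o, K) = 0*K = 0)
G = -1012/279 (G = 0/(-2467) + 2024/(-558) = 0*(-1/2467) + 2024*(-1/558) = 0 - 1012/279 = -1012/279 ≈ -3.6272)
E = -1012/279 ≈ -3.6272
-2/(E/Z(14)) = -2/(-1012/(279*(8*14))) = -2/(-1012/279/112) = -2/(-1012/279*1/112) = -2/(-253/7812) = -7812/253*(-2) = 15624/253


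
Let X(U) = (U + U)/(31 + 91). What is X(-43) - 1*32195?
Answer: -1963938/61 ≈ -32196.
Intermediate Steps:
X(U) = U/61 (X(U) = (2*U)/122 = (2*U)*(1/122) = U/61)
X(-43) - 1*32195 = (1/61)*(-43) - 1*32195 = -43/61 - 32195 = -1963938/61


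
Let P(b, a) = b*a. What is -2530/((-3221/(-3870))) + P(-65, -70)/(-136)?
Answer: -673122575/219028 ≈ -3073.2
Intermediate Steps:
P(b, a) = a*b
-2530/((-3221/(-3870))) + P(-65, -70)/(-136) = -2530/((-3221/(-3870))) - 70*(-65)/(-136) = -2530/((-3221*(-1/3870))) + 4550*(-1/136) = -2530/3221/3870 - 2275/68 = -2530*3870/3221 - 2275/68 = -9791100/3221 - 2275/68 = -673122575/219028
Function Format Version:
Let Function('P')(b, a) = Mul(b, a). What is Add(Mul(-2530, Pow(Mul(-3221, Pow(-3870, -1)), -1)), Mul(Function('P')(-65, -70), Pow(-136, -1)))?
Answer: Rational(-673122575, 219028) ≈ -3073.2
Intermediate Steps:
Function('P')(b, a) = Mul(a, b)
Add(Mul(-2530, Pow(Mul(-3221, Pow(-3870, -1)), -1)), Mul(Function('P')(-65, -70), Pow(-136, -1))) = Add(Mul(-2530, Pow(Mul(-3221, Pow(-3870, -1)), -1)), Mul(Mul(-70, -65), Pow(-136, -1))) = Add(Mul(-2530, Pow(Mul(-3221, Rational(-1, 3870)), -1)), Mul(4550, Rational(-1, 136))) = Add(Mul(-2530, Pow(Rational(3221, 3870), -1)), Rational(-2275, 68)) = Add(Mul(-2530, Rational(3870, 3221)), Rational(-2275, 68)) = Add(Rational(-9791100, 3221), Rational(-2275, 68)) = Rational(-673122575, 219028)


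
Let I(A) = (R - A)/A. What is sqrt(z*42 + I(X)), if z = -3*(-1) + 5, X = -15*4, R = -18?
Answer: sqrt(33530)/10 ≈ 18.311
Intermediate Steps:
X = -60
I(A) = (-18 - A)/A
z = 8 (z = 3 + 5 = 8)
sqrt(z*42 + I(X)) = sqrt(8*42 + (-18 - 1*(-60))/(-60)) = sqrt(336 - (-18 + 60)/60) = sqrt(336 - 1/60*42) = sqrt(336 - 7/10) = sqrt(3353/10) = sqrt(33530)/10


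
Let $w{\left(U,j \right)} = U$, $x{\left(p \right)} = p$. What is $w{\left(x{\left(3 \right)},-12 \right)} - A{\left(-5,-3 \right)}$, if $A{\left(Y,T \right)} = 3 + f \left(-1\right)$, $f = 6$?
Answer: $6$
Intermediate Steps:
$A{\left(Y,T \right)} = -3$ ($A{\left(Y,T \right)} = 3 + 6 \left(-1\right) = 3 - 6 = -3$)
$w{\left(x{\left(3 \right)},-12 \right)} - A{\left(-5,-3 \right)} = 3 - -3 = 3 + 3 = 6$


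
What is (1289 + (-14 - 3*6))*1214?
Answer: 1525998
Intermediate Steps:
(1289 + (-14 - 3*6))*1214 = (1289 + (-14 - 18))*1214 = (1289 - 32)*1214 = 1257*1214 = 1525998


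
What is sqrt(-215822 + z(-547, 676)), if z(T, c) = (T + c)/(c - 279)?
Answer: I*sqrt(34015438385)/397 ≈ 464.57*I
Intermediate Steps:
z(T, c) = (T + c)/(-279 + c)
sqrt(-215822 + z(-547, 676)) = sqrt(-215822 + (-547 + 676)/(-279 + 676)) = sqrt(-215822 + 129/397) = sqrt(-85681205/397) = I*sqrt(34015438385)/397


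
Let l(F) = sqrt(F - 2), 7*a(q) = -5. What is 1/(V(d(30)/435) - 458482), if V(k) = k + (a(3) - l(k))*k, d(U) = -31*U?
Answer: -18263822913/8373645213778294 - 44051*I*sqrt(870)/62802339103337205 ≈ -2.1811e-6 - 2.0689e-11*I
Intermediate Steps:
a(q) = -5/7 (a(q) = (1/7)*(-5) = -5/7)
l(F) = sqrt(-2 + F)
V(k) = k + k*(-5/7 - sqrt(-2 + k)) (V(k) = k + (-5/7 - sqrt(-2 + k))*k = k + k*(-5/7 - sqrt(-2 + k)))
1/(V(d(30)/435) - 458482) = 1/((-31*30/435)*(2 - 7*sqrt(-2 - 31*30/435))/7 - 458482) = 1/((-930*1/435)*(2 - 7*sqrt(-2 - 930*1/435))/7 - 458482) = 1/((1/7)*(-62/29)*(2 - 7*sqrt(-2 - 62/29)) - 458482) = 1/((1/7)*(-62/29)*(2 - 14*I*sqrt(870)/29) - 458482) = 1/((-124/203 + 124*I*sqrt(870)/841) - 458482) = 1/(-93071970/203 + 124*I*sqrt(870)/841)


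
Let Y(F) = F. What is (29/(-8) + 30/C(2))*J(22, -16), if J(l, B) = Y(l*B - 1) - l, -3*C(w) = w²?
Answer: 78375/8 ≈ 9796.9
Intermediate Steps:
C(w) = -w²/3
J(l, B) = -1 - l + B*l (J(l, B) = (l*B - 1) - l = (B*l - 1) - l = (-1 + B*l) - l = -1 - l + B*l)
(29/(-8) + 30/C(2))*J(22, -16) = (29/(-8) + 30/((-⅓*2²)))*(-1 - 1*22 - 16*22) = (29*(-⅛) + 30/((-⅓*4)))*(-1 - 22 - 352) = (-29/8 + 30/(-4/3))*(-375) = (-29/8 + 30*(-¾))*(-375) = (-29/8 - 45/2)*(-375) = -209/8*(-375) = 78375/8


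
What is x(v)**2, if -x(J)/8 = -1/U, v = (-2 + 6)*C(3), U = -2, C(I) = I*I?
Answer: 16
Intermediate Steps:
C(I) = I**2
v = 36 (v = (-2 + 6)*3**2 = 4*9 = 36)
x(J) = -4 (x(J) = -(-8)/(-2) = -(-8)*(-1)/2 = -8*1/2 = -4)
x(v)**2 = (-4)**2 = 16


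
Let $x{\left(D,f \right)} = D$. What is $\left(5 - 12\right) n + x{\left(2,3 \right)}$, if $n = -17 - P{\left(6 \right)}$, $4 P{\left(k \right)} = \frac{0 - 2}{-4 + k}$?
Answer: $\frac{477}{4} \approx 119.25$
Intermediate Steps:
$P{\left(k \right)} = - \frac{1}{2 \left(-4 + k\right)}$ ($P{\left(k \right)} = \frac{\left(0 - 2\right) \frac{1}{-4 + k}}{4} = \frac{\left(-2\right) \frac{1}{-4 + k}}{4} = - \frac{1}{2 \left(-4 + k\right)}$)
$n = - \frac{67}{4}$ ($n = -17 - - \frac{1}{-8 + 2 \cdot 6} = -17 - - \frac{1}{-8 + 12} = -17 - - \frac{1}{4} = -17 + \frac{1}{4} = - \frac{67}{4} \approx -16.75$)
$\left(5 - 12\right) n + x{\left(2,3 \right)} = \left(5 - 12\right) \left(- \frac{67}{4}\right) + 2 = \left(-7\right) \left(- \frac{67}{4}\right) + 2 = \frac{469}{4} + 2 = \frac{477}{4}$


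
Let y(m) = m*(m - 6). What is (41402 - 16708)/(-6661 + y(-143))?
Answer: 12347/7323 ≈ 1.6861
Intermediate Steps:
y(m) = m*(-6 + m)
(41402 - 16708)/(-6661 + y(-143)) = (41402 - 16708)/(-6661 - 143*(-6 - 143)) = 24694/(-6661 - 143*(-149)) = 24694/(-6661 + 21307) = 24694/14646 = 24694*(1/14646) = 12347/7323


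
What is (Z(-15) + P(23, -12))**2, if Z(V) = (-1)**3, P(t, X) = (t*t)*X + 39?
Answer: 39816100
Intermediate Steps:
P(t, X) = 39 + X*t**2 (P(t, X) = t**2*X + 39 = X*t**2 + 39 = 39 + X*t**2)
Z(V) = -1
(Z(-15) + P(23, -12))**2 = (-1 + (39 - 12*23**2))**2 = (-1 + (39 - 12*529))**2 = (-1 + (39 - 6348))**2 = (-1 - 6309)**2 = (-6310)**2 = 39816100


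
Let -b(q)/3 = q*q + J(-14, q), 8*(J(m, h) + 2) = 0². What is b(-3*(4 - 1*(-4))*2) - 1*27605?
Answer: -34511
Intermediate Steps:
J(m, h) = -2 (J(m, h) = -2 + (⅛)*0² = -2 + (⅛)*0 = -2 + 0 = -2)
b(q) = 6 - 3*q² (b(q) = -3*(q*q - 2) = -3*(q² - 2) = -3*(-2 + q²) = 6 - 3*q²)
b(-3*(4 - 1*(-4))*2) - 1*27605 = (6 - 3*36*(4 - 1*(-4))²) - 1*27605 = (6 - 3*36*(4 + 4)²) - 27605 = (6 - 3*(-3*8*2)²) - 27605 = (6 - 3*(-24*2)²) - 27605 = (6 - 3*(-48)²) - 27605 = (6 - 3*2304) - 27605 = (6 - 6912) - 27605 = -6906 - 27605 = -34511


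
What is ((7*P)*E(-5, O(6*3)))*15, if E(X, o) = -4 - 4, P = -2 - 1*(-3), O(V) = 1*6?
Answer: -840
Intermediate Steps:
O(V) = 6
P = 1 (P = -2 + 3 = 1)
E(X, o) = -8
((7*P)*E(-5, O(6*3)))*15 = ((7*1)*(-8))*15 = (7*(-8))*15 = -56*15 = -840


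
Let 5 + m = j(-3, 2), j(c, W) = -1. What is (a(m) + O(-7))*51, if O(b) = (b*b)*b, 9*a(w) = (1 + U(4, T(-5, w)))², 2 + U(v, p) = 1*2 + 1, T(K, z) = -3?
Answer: -52411/3 ≈ -17470.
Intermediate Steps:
m = -6 (m = -5 - 1 = -6)
U(v, p) = 1 (U(v, p) = -2 + (1*2 + 1) = -2 + (2 + 1) = -2 + 3 = 1)
a(w) = 4/9 (a(w) = (1 + 1)²/9 = (⅑)*2² = (⅑)*4 = 4/9)
O(b) = b³ (O(b) = b²*b = b³)
(a(m) + O(-7))*51 = (4/9 + (-7)³)*51 = (4/9 - 343)*51 = -3083/9*51 = -52411/3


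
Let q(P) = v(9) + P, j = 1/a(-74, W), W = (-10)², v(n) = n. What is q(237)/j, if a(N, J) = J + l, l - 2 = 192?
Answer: 72324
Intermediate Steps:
l = 194 (l = 2 + 192 = 194)
W = 100
a(N, J) = 194 + J (a(N, J) = J + 194 = 194 + J)
j = 1/294 (j = 1/(194 + 100) = 1/294 ≈ 0.0034014)
q(P) = 9 + P
q(237)/j = (9 + 237)/(1/294) = 246*294 = 72324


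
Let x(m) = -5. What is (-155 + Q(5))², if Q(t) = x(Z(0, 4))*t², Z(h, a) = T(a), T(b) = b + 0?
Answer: 78400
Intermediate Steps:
T(b) = b
Z(h, a) = a
Q(t) = -5*t²
(-155 + Q(5))² = (-155 - 5*5²)² = (-155 - 5*25)² = (-155 - 125)² = (-280)² = 78400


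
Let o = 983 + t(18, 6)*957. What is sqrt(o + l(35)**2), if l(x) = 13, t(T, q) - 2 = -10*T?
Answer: I*sqrt(169194) ≈ 411.33*I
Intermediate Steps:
t(T, q) = 2 - 10*T
o = -169363 (o = 983 + (2 - 10*18)*957 = 983 + (2 - 180)*957 = 983 - 178*957 = 983 - 170346 = -169363)
sqrt(o + l(35)**2) = sqrt(-169363 + 13**2) = sqrt(-169363 + 169) = sqrt(-169194) = I*sqrt(169194)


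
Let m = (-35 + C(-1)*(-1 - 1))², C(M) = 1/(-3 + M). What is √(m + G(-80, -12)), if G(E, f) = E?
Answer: √4441/2 ≈ 33.320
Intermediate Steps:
m = 4761/4 (m = (-35 + (-1 - 1)/(-3 - 1))² = (-35 - 2/(-4))² = (-35 - ¼*(-2))² = (-35 + ½)² = (-69/2)² = 4761/4 ≈ 1190.3)
√(m + G(-80, -12)) = √(4761/4 - 80) = √(4441/4) = √4441/2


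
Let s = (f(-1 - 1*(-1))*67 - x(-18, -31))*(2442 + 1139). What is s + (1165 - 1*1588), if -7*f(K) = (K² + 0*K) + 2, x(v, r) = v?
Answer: -31609/7 ≈ -4515.6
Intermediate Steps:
f(K) = -2/7 - K²/7 (f(K) = -((K² + 0*K) + 2)/7 = -((K² + 0) + 2)/7 = -(K² + 2)/7 = -(2 + K²)/7 = -2/7 - K²/7)
s = -28648/7 (s = ((-2/7 - (-1 - 1*(-1))²/7)*67 - 1*(-18))*(2442 + 1139) = ((-2/7 - (-1 + 1)²/7)*67 + 18)*3581 = ((-2/7 - ⅐*0²)*67 + 18)*3581 = ((-2/7 - ⅐*0)*67 + 18)*3581 = ((-2/7 + 0)*67 + 18)*3581 = (-2/7*67 + 18)*3581 = (-134/7 + 18)*3581 = -8/7*3581 = -28648/7 ≈ -4092.6)
s + (1165 - 1*1588) = -28648/7 + (1165 - 1*1588) = -28648/7 + (1165 - 1588) = -28648/7 - 423 = -31609/7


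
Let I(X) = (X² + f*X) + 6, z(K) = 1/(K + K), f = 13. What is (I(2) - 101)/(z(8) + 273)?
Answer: -1040/4369 ≈ -0.23804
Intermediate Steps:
z(K) = 1/(2*K)
I(X) = 6 + X² + 13*X (I(X) = (X² + 13*X) + 6 = 6 + X² + 13*X)
(I(2) - 101)/(z(8) + 273) = ((6 + 2² + 13*2) - 101)/((½)/8 + 273) = ((6 + 4 + 26) - 101)/((½)*(⅛) + 273) = (36 - 101)/(1/16 + 273) = -65/4369/16 = -65*16/4369 = -1040/4369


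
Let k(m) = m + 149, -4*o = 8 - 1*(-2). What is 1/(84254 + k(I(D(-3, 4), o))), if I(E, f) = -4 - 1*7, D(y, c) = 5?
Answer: 1/84392 ≈ 1.1849e-5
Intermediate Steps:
o = -5/2 (o = -(8 - 1*(-2))/4 = -(8 + 2)/4 = -¼*10 = -5/2 ≈ -2.5000)
I(E, f) = -11 (I(E, f) = -4 - 7 = -11)
k(m) = 149 + m
1/(84254 + k(I(D(-3, 4), o))) = 1/(84254 + (149 - 11)) = 1/(84254 + 138) = 1/84392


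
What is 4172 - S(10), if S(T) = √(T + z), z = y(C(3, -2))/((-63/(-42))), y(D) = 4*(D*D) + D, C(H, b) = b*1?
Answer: 4172 - √174/3 ≈ 4167.6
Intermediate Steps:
C(H, b) = b
y(D) = D + 4*D² (y(D) = 4*D² + D = D + 4*D²)
z = 28/3 (z = (-2*(1 + 4*(-2)))/((-63/(-42))) = (-2*(1 - 8))/((-63*(-1/42))) = (-2*(-7))/(3/2) = 14*(⅔) = 28/3 ≈ 9.3333)
S(T) = √(28/3 + T) (S(T) = √(T + 28/3) = √(28/3 + T))
4172 - S(10) = 4172 - √(84 + 9*10)/3 = 4172 - √(84 + 90)/3 = 4172 - √174/3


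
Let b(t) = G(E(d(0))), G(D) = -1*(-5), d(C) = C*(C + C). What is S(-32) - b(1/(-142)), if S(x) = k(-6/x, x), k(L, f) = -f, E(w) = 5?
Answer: 27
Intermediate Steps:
d(C) = 2*C² (d(C) = C*(2*C) = 2*C²)
S(x) = -x
G(D) = 5
b(t) = 5
S(-32) - b(1/(-142)) = -1*(-32) - 1*5 = 32 - 5 = 27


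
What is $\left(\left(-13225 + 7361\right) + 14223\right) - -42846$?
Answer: $51205$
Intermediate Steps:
$\left(\left(-13225 + 7361\right) + 14223\right) - -42846 = \left(-5864 + 14223\right) + 42846 = 8359 + 42846 = 51205$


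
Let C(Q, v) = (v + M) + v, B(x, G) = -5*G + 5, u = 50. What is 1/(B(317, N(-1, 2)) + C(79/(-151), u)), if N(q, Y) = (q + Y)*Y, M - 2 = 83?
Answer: 1/180 ≈ 0.0055556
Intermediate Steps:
M = 85 (M = 2 + 83 = 85)
N(q, Y) = Y*(Y + q) (N(q, Y) = (Y + q)*Y = Y*(Y + q))
B(x, G) = 5 - 5*G
C(Q, v) = 85 + 2*v (C(Q, v) = (v + 85) + v = (85 + v) + v = 85 + 2*v)
1/(B(317, N(-1, 2)) + C(79/(-151), u)) = 1/((5 - 10*(2 - 1)) + (85 + 2*50)) = 1/((5 - 10) + (85 + 100)) = 1/((5 - 5*2) + 185) = 1/((5 - 10) + 185) = 1/(-5 + 185) = 1/180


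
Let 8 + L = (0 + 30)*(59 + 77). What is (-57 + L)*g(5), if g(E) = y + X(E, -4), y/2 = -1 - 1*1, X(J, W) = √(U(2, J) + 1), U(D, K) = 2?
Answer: -16060 + 4015*√3 ≈ -9105.8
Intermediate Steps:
X(J, W) = √3 (X(J, W) = √(2 + 1) = √3)
y = -4 (y = 2*(-1 - 1*1) = 2*(-1 - 1) = 2*(-2) = -4)
g(E) = -4 + √3
L = 4072 (L = -8 + (0 + 30)*(59 + 77) = -8 + 30*136 = -8 + 4080 = 4072)
(-57 + L)*g(5) = (-57 + 4072)*(-4 + √3) = 4015*(-4 + √3) = -16060 + 4015*√3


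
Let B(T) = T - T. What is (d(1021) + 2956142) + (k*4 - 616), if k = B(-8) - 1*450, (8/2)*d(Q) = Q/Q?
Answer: 11814905/4 ≈ 2.9537e+6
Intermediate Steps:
B(T) = 0
d(Q) = ¼ (d(Q) = (Q/Q)/4 = (¼)*1 = ¼)
k = -450 (k = 0 - 1*450 = 0 - 450 = -450)
(d(1021) + 2956142) + (k*4 - 616) = (¼ + 2956142) + (-450*4 - 616) = 11824569/4 + (-1800 - 616) = 11824569/4 - 2416 = 11814905/4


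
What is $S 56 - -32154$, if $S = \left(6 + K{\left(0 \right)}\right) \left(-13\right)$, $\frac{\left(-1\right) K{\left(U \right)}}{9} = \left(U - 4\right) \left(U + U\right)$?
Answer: $27786$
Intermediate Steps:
$K{\left(U \right)} = - 18 U \left(-4 + U\right)$ ($K{\left(U \right)} = - 9 \left(U - 4\right) \left(U + U\right) = - 9 \left(-4 + U\right) 2 U = - 9 \cdot 2 U \left(-4 + U\right) = - 18 U \left(-4 + U\right)$)
$S = -78$ ($S = \left(6 + 18 \cdot 0 \left(4 - 0\right)\right) \left(-13\right) = \left(6 + 18 \cdot 0 \left(4 + 0\right)\right) \left(-13\right) = \left(6 + 18 \cdot 0 \cdot 4\right) \left(-13\right) = \left(6 + 0\right) \left(-13\right) = 6 \left(-13\right) = -78$)
$S 56 - -32154 = \left(-78\right) 56 - -32154 = -4368 + 32154 = 27786$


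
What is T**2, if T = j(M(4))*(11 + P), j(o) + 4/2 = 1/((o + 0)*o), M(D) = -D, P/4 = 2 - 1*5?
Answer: 961/256 ≈ 3.7539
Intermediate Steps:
P = -12 (P = 4*(2 - 1*5) = 4*(2 - 5) = 4*(-3) = -12)
j(o) = -2 + o**(-2) (j(o) = -2 + 1/((o + 0)*o) = -2 + 1/(o*o) = -2 + o**(-2))
T = 31/16 (T = (-2 + (-1*4)**(-2))*(11 - 12) = (-2 + (-4)**(-2))*(-1) = (-2 + 1/16)*(-1) = -31/16*(-1) = 31/16 ≈ 1.9375)
T**2 = (31/16)**2 = 961/256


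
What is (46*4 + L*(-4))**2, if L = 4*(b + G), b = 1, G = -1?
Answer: 33856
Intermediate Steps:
L = 0 (L = 4*(1 - 1) = 4*0 = 0)
(46*4 + L*(-4))**2 = (46*4 + 0*(-4))**2 = (184 + 0)**2 = 184**2 = 33856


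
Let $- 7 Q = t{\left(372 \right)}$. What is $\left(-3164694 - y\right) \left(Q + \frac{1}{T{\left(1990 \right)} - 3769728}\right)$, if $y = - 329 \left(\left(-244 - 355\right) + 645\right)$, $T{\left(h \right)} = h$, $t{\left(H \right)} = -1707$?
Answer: $- \frac{10128242859098020}{13187083} \approx -7.6804 \cdot 10^{8}$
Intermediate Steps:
$Q = \frac{1707}{7}$ ($Q = \left(- \frac{1}{7}\right) \left(-1707\right) = \frac{1707}{7} \approx 243.86$)
$y = -15134$ ($y = - 329 \left(-599 + 645\right) = \left(-329\right) 46 = -15134$)
$\left(-3164694 - y\right) \left(Q + \frac{1}{T{\left(1990 \right)} - 3769728}\right) = \left(-3164694 - -15134\right) \left(\frac{1707}{7} + \frac{1}{1990 - 3769728}\right) = \left(-3164694 + 15134\right) \left(\frac{1707}{7} + \frac{1}{-3767738}\right) = - 3149560 \left(\frac{1707}{7} - \frac{1}{3767738}\right) = \left(-3149560\right) \frac{6431528759}{26374166} = - \frac{10128242859098020}{13187083}$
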